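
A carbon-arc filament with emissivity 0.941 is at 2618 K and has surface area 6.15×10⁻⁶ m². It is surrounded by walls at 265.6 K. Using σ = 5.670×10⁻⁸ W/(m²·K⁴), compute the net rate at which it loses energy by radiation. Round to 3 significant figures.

Area A = 6.15×10⁻⁶ m².
Net radiated power P_net = εσA(T⁴ − T₀⁴) = 0.941×5.670×10⁻⁸×6.15×10⁻⁶×(2618⁴ − 265.6⁴).
T⁴ − T₀⁴ = 4.69763×10¹³ − 4.97637×10⁹ = 4.69713×10¹³ K⁴, so P_net = 15.4 W.

Net loss ≈ 15.4 W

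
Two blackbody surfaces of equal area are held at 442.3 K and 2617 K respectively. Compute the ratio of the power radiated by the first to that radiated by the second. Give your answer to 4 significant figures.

P₁/P₂ ≈ 8.159×10⁻⁴

With equal areas, P₁/P₂ = (T₁/T₂)⁴ = (442.3/2617)⁴ = 8.159×10⁻⁴.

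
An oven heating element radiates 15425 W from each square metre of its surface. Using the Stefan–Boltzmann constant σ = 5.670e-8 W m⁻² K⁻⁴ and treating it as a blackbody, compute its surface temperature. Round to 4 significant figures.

T ≈ 722.2 K

I = σT⁴, so T = (I/σ)^(1/4) = (15425/(5.670×10⁻⁸))^(1/4) = 722.2 K.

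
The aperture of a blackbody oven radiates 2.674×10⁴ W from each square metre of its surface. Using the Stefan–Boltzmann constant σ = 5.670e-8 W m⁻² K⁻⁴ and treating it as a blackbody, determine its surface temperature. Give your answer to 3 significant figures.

I = σT⁴, so T = (I/σ)^(1/4) = (2.674×10⁴/(5.670×10⁻⁸))^(1/4) = 829 K.

T ≈ 829 K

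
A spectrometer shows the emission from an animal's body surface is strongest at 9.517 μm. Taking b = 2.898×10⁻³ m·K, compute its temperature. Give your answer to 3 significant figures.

T ≈ 305 K

Wien's law gives T = b/λ_max = (2.898×10⁻³ m·K)/(9.517×10⁻⁶ m) = 305 K.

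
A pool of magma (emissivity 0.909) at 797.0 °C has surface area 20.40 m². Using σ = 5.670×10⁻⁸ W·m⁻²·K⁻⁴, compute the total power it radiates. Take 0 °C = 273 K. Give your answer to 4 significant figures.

T = 797.0 °C + 273 = 1070.0 K.
Area A = 20.40 m².
P = εσAT⁴ = 0.909 × 5.670×10⁻⁸ × 20.40 × (1070.0)⁴ = 1.378×10⁶ W.

P ≈ 1.378×10⁶ W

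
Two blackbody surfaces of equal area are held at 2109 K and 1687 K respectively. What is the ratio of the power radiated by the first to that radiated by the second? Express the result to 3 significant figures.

With equal areas, P₁/P₂ = (T₁/T₂)⁴ = (2109/1687)⁴ = 2.44.

P₁/P₂ ≈ 2.44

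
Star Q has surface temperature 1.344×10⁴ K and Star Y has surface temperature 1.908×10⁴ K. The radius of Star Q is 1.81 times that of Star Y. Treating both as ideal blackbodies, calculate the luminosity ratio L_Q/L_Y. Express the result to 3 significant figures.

L ∝ R²T⁴, so L_Q/L_Y = (R_Q/R_Y)²(T_Q/T_Y)⁴ = (1.81)² × (1.344×10⁴/1.908×10⁴)⁴ = 3.2761 × 0.246197 = 0.807.

L_Q/L_Y ≈ 0.807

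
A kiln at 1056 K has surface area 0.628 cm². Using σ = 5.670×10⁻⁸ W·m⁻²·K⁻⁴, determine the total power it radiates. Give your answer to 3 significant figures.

Area A = 0.628 cm² = 6.28×10⁻⁵ m².
P = σAT⁴ = 5.670×10⁻⁸ × 6.28×10⁻⁵ × (1056)⁴ = 4.43 W.

P ≈ 4.43 W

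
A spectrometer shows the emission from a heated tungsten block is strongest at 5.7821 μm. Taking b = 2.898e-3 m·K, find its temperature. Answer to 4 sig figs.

Wien's law gives T = b/λ_max = (2.898×10⁻³ m·K)/(5.7821×10⁻⁶ m) = 501.2 K.

T ≈ 501.2 K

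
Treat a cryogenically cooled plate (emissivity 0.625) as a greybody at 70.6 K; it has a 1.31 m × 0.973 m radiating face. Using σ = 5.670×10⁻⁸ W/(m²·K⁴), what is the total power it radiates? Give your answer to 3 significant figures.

Area A = 1.31 × 0.973 = 1.27463 m².
P = εσAT⁴ = 0.625 × 5.670×10⁻⁸ × 1.27463 × (70.6)⁴ = 1.12 W.

P ≈ 1.12 W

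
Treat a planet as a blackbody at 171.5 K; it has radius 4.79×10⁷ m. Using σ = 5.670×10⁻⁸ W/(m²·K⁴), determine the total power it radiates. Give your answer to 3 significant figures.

P ≈ 1.41×10¹⁸ W

Surface area A = 4πR² = 4π(4.79×10⁷ m)² = 2.88324×10¹⁶ m².
P = σAT⁴ = 5.670×10⁻⁸ × 2.88324×10¹⁶ × (171.5)⁴ = 1.41×10¹⁸ W.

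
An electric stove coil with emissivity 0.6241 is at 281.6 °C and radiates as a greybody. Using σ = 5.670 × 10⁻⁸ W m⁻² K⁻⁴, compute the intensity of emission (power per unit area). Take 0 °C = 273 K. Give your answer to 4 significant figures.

T = 281.6 °C + 273 = 554.6 K.
Stefan–Boltzmann: I = εσT⁴ = 0.6241 × 5.670×10⁻⁸ × (554.6)⁴ = 3348 W/m².

I ≈ 3348 W/m²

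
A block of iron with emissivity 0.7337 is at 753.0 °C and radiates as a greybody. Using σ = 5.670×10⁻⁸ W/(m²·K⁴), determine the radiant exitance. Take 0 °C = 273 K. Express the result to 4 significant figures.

I ≈ 4.610×10⁴ W/m²

T = 753.0 °C + 273 = 1026.0 K.
Stefan–Boltzmann: I = εσT⁴ = 0.7337 × 5.670×10⁻⁸ × (1026.0)⁴ = 4.610×10⁴ W/m².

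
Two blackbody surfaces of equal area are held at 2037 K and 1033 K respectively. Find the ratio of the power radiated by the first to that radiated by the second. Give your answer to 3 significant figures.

P₁/P₂ ≈ 15.1

With equal areas, P₁/P₂ = (T₁/T₂)⁴ = (2037/1033)⁴ = 15.1.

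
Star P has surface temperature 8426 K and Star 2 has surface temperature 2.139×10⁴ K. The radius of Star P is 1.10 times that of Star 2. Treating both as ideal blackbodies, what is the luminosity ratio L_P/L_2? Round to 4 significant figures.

L ∝ R²T⁴, so L_P/L_2 = (R_P/R_2)²(T_P/T_2)⁴ = (1.10)² × (8426/2.139×10⁴)⁴ = 1.21 × 0.0240792 = 0.02914.

L_P/L_2 ≈ 0.02914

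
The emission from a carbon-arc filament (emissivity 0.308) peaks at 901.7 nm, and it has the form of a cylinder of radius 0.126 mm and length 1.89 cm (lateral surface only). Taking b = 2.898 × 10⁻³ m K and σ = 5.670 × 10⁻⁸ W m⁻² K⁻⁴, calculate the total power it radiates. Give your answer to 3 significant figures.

Wien's law: T = b/λ_max = 2.898×10⁻³/9.017×10⁻⁷ = 3213.93 K.
Lateral area A = 2πrL = 2π×1.26×10⁻⁴×0.0189 = 1.49628×10⁻⁵ m².
Then P = εσAT⁴ = 0.308×5.670×10⁻⁸×1.49628×10⁻⁵×(3213.93)⁴ = 27.9 W.

P ≈ 27.9 W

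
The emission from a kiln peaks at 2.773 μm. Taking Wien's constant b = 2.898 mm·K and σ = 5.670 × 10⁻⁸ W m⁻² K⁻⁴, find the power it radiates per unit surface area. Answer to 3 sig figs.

I ≈ 6.76×10⁴ W/m²

Wien's law: T = b/λ_max = 2.898×10⁻³/2.773×10⁻⁶ = 1045.08 K.
Then I = σT⁴ = 5.670×10⁻⁸×(1045.08)⁴ = 6.76×10⁴ W/m².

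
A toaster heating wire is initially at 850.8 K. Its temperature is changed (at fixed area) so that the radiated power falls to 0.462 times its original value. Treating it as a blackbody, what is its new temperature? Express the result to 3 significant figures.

P ∝ T⁴, so T₂/T₁ = (P₂/P₁)^(1/4) = (0.462)^(1/4) = 0.824443.
T₂ = 850.8 × 0.824443 = 701 K.

T₂ ≈ 701 K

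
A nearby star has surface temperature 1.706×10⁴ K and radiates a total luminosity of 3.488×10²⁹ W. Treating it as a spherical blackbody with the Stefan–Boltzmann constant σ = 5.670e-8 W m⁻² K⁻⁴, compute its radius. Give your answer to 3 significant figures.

R ≈ 2.40×10⁹ m

L = 4πR²σT⁴ ⇒ R = √(L/(4πσT⁴)).
σT⁴ = 4.80285×10⁹ W/m², so R = √(3.488×10²⁹/(4π×4.80285×10⁹)) = 2.40×10⁹ m.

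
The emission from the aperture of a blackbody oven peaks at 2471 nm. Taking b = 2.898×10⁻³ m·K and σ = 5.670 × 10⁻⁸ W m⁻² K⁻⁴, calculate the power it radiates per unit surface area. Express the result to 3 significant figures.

Wien's law: T = b/λ_max = 2.898×10⁻³/2.471×10⁻⁶ = 1172.80 K.
Then I = σT⁴ = 5.670×10⁻⁸×(1172.80)⁴ = 1.07×10⁵ W/m².

I ≈ 1.07×10⁵ W/m²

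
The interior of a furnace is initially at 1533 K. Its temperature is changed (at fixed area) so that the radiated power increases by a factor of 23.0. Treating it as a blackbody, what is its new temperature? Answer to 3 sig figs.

T₂ ≈ 3.36×10³ K

P ∝ T⁴, so T₂/T₁ = (P₂/P₁)^(1/4) = (23.0)^(1/4) = 2.18994.
T₂ = 1533 × 2.18994 = 3.36×10³ K.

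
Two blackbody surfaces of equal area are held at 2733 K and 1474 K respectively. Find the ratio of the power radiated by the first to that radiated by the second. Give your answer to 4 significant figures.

P₁/P₂ ≈ 11.82

With equal areas, P₁/P₂ = (T₁/T₂)⁴ = (2733/1474)⁴ = 11.82.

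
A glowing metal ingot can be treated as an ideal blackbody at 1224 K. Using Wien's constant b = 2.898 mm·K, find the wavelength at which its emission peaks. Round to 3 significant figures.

λ_max ≈ 2.37×10³ nm

Wien's displacement law: λ_max = b/T = (2.898×10⁻³ m·K)/(1224 K) = 2.368×10⁻⁶ m.
That is 2.37×10³ nm, in the infrared range.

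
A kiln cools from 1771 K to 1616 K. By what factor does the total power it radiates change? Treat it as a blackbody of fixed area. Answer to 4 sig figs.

P ∝ T⁴, so P₂/P₁ = (T₂/T₁)⁴ = (1616/1771)⁴ = (0.912479)⁴ = 0.6933.

P₂/P₁ ≈ 0.6933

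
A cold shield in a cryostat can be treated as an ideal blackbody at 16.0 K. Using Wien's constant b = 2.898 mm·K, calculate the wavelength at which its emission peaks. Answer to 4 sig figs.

Wien's displacement law: λ_max = b/T = (2.898×10⁻³ m·K)/(16.0 K) = 1.8112×10⁻⁴ m.
That is 0.1811 mm, in the infrared range.

λ_max ≈ 0.1811 mm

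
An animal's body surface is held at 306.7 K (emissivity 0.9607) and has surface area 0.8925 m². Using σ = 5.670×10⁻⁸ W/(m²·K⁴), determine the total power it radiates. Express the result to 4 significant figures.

P ≈ 430.2 W

Area A = 0.8925 m².
P = εσAT⁴ = 0.9607 × 5.670×10⁻⁸ × 0.8925 × (306.7)⁴ = 430.2 W.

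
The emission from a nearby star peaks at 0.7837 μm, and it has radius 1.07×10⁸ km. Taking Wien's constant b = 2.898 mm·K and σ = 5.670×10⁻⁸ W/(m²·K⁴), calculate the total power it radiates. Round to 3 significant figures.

Wien's law: T = b/λ_max = 2.898×10⁻³/7.837×10⁻⁷ = 3697.84 K.
Surface area A = 4πR² = 4π(1.07×10¹¹ m)² = 1.43872×10²³ m².
Then P = σAT⁴ = 5.670×10⁻⁸×1.43872×10²³×(3697.84)⁴ = 1.53×10³⁰ W.

P ≈ 1.53×10³⁰ W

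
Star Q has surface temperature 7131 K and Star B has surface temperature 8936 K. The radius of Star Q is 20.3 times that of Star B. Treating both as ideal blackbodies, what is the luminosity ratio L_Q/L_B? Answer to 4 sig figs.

L ∝ R²T⁴, so L_Q/L_B = (R_Q/R_B)²(T_Q/T_B)⁴ = (20.3)² × (7131/8936)⁴ = 412.09 × 0.405536 = 167.1.

L_Q/L_B ≈ 167.1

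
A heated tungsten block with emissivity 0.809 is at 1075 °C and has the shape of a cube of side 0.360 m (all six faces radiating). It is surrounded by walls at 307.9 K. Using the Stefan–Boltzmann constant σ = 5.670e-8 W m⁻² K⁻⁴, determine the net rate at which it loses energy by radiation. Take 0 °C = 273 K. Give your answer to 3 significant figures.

Net loss ≈ 1.17×10⁵ W

T = 1075 °C + 273 = 1348 K.
Area A = 6s² = 6×(0.360 m)² = 0.7776 m².
Net radiated power P_net = εσA(T⁴ − T₀⁴) = 0.809×5.670×10⁻⁸×0.7776×(1348⁴ − 307.9⁴).
T⁴ − T₀⁴ = 3.30187×10¹² − 8.98750×10⁹ = 3.29288×10¹² K⁴, so P_net = 1.17×10⁵ W.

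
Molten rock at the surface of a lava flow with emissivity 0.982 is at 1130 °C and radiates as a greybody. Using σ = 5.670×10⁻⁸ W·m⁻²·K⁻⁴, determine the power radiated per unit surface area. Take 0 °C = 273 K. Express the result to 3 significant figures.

I ≈ 2.16×10⁵ W/m²

T = 1130 °C + 273 = 1403 K.
Stefan–Boltzmann: I = εσT⁴ = 0.982 × 5.670×10⁻⁸ × (1403)⁴ = 2.16×10⁵ W/m².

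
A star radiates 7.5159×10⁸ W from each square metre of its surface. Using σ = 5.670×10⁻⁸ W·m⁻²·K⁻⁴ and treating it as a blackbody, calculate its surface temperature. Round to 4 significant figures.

I = σT⁴, so T = (I/σ)^(1/4) = (7.5159×10⁸/(5.670×10⁻⁸))^(1/4) = 1.073×10⁴ K.

T ≈ 1.073×10⁴ K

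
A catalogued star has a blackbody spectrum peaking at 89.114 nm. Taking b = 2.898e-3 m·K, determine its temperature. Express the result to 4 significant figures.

Wien's law gives T = b/λ_max = (2.898×10⁻³ m·K)/(8.9114×10⁻⁸ m) = 3.252×10⁴ K.

T ≈ 3.252×10⁴ K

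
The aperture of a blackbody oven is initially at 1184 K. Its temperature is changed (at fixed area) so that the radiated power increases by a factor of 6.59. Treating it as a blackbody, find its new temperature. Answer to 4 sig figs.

P ∝ T⁴, so T₂/T₁ = (P₂/P₁)^(1/4) = (6.59)^(1/4) = 1.60222.
T₂ = 1184 × 1.60222 = 1897 K.

T₂ ≈ 1897 K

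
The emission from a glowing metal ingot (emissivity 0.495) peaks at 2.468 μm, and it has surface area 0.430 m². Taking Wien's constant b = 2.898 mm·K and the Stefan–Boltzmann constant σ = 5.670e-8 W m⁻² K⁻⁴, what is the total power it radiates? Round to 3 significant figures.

Wien's law: T = b/λ_max = 2.898×10⁻³/2.468×10⁻⁶ = 1174.23 K.
Area A = 0.430 m².
Then P = εσAT⁴ = 0.495×5.670×10⁻⁸×0.430×(1174.23)⁴ = 2.29×10⁴ W.

P ≈ 2.29×10⁴ W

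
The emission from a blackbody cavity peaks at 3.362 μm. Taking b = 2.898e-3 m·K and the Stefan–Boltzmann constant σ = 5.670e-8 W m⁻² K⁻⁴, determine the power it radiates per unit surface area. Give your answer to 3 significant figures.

Wien's law: T = b/λ_max = 2.898×10⁻³/3.362×10⁻⁶ = 861.987 K.
Then I = σT⁴ = 5.670×10⁻⁸×(861.987)⁴ = 3.13×10⁴ W/m².

I ≈ 3.13×10⁴ W/m²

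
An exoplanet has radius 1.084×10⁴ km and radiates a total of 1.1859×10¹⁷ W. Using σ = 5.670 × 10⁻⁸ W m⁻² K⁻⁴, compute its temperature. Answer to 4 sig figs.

Surface area A = 4πR² = 4π(1.084×10⁷ m)² = 1.47662×10¹⁵ m².
P = σAT⁴ ⇒ T = (P/(σA))^(1/4) = (1.1859×10¹⁷/(5.670×10⁻⁸×1.47662×10¹⁵))^(1/4) = 194.0 K.

T ≈ 194.0 K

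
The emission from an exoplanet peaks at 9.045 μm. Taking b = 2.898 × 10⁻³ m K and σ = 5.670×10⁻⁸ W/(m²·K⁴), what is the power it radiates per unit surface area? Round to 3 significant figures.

I ≈ 598 W/m²

Wien's law: T = b/λ_max = 2.898×10⁻³/9.045×10⁻⁶ = 320.398 K.
Then I = σT⁴ = 5.670×10⁻⁸×(320.398)⁴ = 598 W/m².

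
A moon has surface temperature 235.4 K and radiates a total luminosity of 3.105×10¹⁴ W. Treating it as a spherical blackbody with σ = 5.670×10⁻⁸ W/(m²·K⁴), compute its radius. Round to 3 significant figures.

R ≈ 3.77×10⁵ m

L = 4πR²σT⁴ ⇒ R = √(L/(4πσT⁴)).
σT⁴ = 174.104 W/m², so R = √(3.105×10¹⁴/(4π×174.104)) = 3.77×10⁵ m.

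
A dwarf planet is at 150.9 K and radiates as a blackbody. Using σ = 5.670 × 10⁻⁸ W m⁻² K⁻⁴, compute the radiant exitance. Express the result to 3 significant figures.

Stefan–Boltzmann: I = σT⁴ = 5.670×10⁻⁸ × (150.9)⁴ = 29.4 W/m².

I ≈ 29.4 W/m²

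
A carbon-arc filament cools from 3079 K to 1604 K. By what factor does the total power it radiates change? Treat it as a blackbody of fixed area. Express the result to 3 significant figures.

P ∝ T⁴, so P₂/P₁ = (T₂/T₁)⁴ = (1604/3079)⁴ = (0.520948)⁴ = 0.0737.

P₂/P₁ ≈ 0.0737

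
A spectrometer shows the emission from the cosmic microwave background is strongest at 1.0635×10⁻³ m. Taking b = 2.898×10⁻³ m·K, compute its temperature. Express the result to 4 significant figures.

T ≈ 2.725 K

Wien's law gives T = b/λ_max = (2.898×10⁻³ m·K)/(1.0635×10⁻³ m) = 2.725 K.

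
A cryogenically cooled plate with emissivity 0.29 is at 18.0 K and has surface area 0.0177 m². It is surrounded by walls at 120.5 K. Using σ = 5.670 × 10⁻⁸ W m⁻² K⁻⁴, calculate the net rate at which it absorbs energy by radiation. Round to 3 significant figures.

Net gain ≈ 0.0613 W

Area A = 0.0177 m².
Net radiated power P_net = εσA(T⁴ − T₀⁴) = 0.29×5.670×10⁻⁸×0.0177×(18.0⁴ − 120.5⁴).
T⁴ − T₀⁴ = 1.04976×10⁵ − 2.10838×10⁸ = -2.10733×10⁸ K⁴, so P_net = -0.0613 W — negative, meaning a net gain of 0.0613 W.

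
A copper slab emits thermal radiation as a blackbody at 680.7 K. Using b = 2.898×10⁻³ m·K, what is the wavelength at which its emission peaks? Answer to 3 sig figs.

λ_max ≈ 4.26 μm

Wien's displacement law: λ_max = b/T = (2.898×10⁻³ m·K)/(680.7 K) = 4.257×10⁻⁶ m.
That is 4.26 μm, in the infrared range.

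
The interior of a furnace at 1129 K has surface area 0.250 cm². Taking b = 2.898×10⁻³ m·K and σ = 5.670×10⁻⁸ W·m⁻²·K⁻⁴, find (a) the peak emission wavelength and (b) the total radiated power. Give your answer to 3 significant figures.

(a) λ_max = b/T = 2.898×10⁻³/1129 = 2.567×10⁻⁶ m = 2.57 μm.
Area A = 0.250 cm² = 2.50×10⁻⁵ m².
(b) P = σAT⁴ = 5.670×10⁻⁸×2.50×10⁻⁵×(1129)⁴ = 2.30 W.

λ_max ≈ 2.57 μm; P ≈ 2.30 W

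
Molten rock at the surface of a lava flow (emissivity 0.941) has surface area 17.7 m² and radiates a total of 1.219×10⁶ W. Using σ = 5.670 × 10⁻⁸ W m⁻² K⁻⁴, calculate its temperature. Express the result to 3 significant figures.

Area A = 17.7 m².
P = εσAT⁴ ⇒ T = (P/(εσA))^(1/4) = (1.219×10⁶/(0.941×5.670×10⁻⁸×17.7))^(1/4) = 1.07×10³ K.

T ≈ 1.07×10³ K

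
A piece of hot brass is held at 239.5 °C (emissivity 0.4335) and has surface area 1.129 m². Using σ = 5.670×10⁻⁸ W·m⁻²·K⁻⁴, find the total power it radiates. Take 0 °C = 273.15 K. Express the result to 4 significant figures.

P ≈ 1917 W

T = 239.5 °C + 273.15 = 512.65 K.
Area A = 1.129 m².
P = εσAT⁴ = 0.4335 × 5.670×10⁻⁸ × 1.129 × (512.65)⁴ = 1917 W.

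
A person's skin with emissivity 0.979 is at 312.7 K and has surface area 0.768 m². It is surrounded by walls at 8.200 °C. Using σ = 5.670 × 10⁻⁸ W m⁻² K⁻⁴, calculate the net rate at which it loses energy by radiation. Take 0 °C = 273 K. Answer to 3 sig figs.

Net loss ≈ 141 W

Surroundings: T = 8.200 °C + 273 = 281.200 K.
Area A = 0.768 m².
Net radiated power P_net = εσA(T⁴ − T₀⁴) = 0.979×5.670×10⁻⁸×0.768×(312.7⁴ − 281.200⁴).
T⁴ − T₀⁴ = 9.56118×10⁹ − 6.25261×10⁹ = 3.30857×10⁹ K⁴, so P_net = 141 W.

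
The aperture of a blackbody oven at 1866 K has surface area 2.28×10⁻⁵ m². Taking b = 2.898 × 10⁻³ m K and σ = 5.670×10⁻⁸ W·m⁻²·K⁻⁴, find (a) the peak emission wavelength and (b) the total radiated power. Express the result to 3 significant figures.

(a) λ_max = b/T = 2.898×10⁻³/1866 = 1.553×10⁻⁶ m = 1.55 μm.
Area A = 2.28×10⁻⁵ m².
(b) P = σAT⁴ = 5.670×10⁻⁸×2.28×10⁻⁵×(1866)⁴ = 15.7 W.

λ_max ≈ 1.55 μm; P ≈ 15.7 W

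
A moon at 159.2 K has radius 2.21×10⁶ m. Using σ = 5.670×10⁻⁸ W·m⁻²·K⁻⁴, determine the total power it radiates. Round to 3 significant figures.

Surface area A = 4πR² = 4π(2.21×10⁶ m)² = 6.13754×10¹³ m².
P = σAT⁴ = 5.670×10⁻⁸ × 6.13754×10¹³ × (159.2)⁴ = 2.24×10¹⁵ W.

P ≈ 2.24×10¹⁵ W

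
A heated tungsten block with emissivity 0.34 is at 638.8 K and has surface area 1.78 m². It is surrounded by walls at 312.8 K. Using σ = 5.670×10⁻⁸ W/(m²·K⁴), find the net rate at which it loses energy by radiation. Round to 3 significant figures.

Area A = 1.78 m².
Net radiated power P_net = εσA(T⁴ − T₀⁴) = 0.34×5.670×10⁻⁸×1.78×(638.8⁴ − 312.8⁴).
T⁴ − T₀⁴ = 1.66517×10¹¹ − 9.57342×10⁹ = 1.56944×10¹¹ K⁴, so P_net = 5.39×10³ W.

Net loss ≈ 5.39×10³ W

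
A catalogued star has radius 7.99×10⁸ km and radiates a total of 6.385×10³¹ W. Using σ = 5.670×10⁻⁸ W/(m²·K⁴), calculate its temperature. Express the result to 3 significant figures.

T ≈ 3.44×10³ K

Surface area A = 4πR² = 4π(7.99×10¹¹ m)² = 8.02238×10²⁴ m².
P = σAT⁴ ⇒ T = (P/(σA))^(1/4) = (6.385×10³¹/(5.670×10⁻⁸×8.02238×10²⁴))^(1/4) = 3.44×10³ K.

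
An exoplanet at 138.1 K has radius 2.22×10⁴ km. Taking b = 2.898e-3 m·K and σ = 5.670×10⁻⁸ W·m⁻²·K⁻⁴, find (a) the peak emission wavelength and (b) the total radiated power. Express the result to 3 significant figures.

(a) λ_max = b/T = 2.898×10⁻³/138.1 = 2.098×10⁻⁵ m = 21.0 μm.
Surface area A = 4πR² = 4π(2.22×10⁷ m)² = 6.19321×10¹⁵ m².
(b) P = σAT⁴ = 5.670×10⁻⁸×6.19321×10¹⁵×(138.1)⁴ = 1.28×10¹⁷ W.

λ_max ≈ 21.0 μm; P ≈ 1.28×10¹⁷ W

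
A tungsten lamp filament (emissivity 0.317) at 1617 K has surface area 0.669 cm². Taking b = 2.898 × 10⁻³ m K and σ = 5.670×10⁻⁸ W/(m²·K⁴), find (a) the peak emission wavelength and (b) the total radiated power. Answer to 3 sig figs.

λ_max ≈ 1.79 μm; P ≈ 8.22 W

(a) λ_max = b/T = 2.898×10⁻³/1617 = 1.792×10⁻⁶ m = 1.79 μm.
Area A = 0.669 cm² = 6.69×10⁻⁵ m².
(b) P = εσAT⁴ = 0.317×5.670×10⁻⁸×6.69×10⁻⁵×(1617)⁴ = 8.22 W.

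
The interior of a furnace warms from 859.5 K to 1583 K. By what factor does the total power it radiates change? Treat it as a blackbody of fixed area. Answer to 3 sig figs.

P₂/P₁ ≈ 11.5

P ∝ T⁴, so P₂/P₁ = (T₂/T₁)⁴ = (1583/859.5)⁴ = (1.84177)⁴ = 11.5.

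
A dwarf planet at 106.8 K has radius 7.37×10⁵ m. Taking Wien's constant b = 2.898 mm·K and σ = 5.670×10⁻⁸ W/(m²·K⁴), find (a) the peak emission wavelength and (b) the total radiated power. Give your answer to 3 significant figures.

(a) λ_max = b/T = 2.898×10⁻³/106.8 = 2.713×10⁻⁵ m = 27.1 μm.
Surface area A = 4πR² = 4π(7.37×10⁵ m)² = 6.82566×10¹² m².
(b) P = σAT⁴ = 5.670×10⁻⁸×6.82566×10¹²×(106.8)⁴ = 5.04×10¹³ W.

λ_max ≈ 27.1 μm; P ≈ 5.04×10¹³ W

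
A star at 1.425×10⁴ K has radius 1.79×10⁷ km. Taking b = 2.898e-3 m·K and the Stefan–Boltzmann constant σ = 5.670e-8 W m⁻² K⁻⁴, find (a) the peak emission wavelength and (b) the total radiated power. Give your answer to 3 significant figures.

λ_max ≈ 203 nm; P ≈ 9.41×10³⁰ W

(a) λ_max = b/T = 2.898×10⁻³/1.425×10⁴ = 2.034×10⁻⁷ m = 203 nm.
Surface area A = 4πR² = 4π(1.79×10¹⁰ m)² = 4.02639×10²¹ m².
(b) P = σAT⁴ = 5.670×10⁻⁸×4.02639×10²¹×(1.425×10⁴)⁴ = 9.41×10³⁰ W.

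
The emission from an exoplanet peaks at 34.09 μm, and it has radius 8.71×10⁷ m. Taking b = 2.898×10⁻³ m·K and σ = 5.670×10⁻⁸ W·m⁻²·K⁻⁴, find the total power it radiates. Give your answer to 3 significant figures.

P ≈ 2.82×10¹⁷ W

Wien's law: T = b/λ_max = 2.898×10⁻³/3.409×10⁻⁵ = 85.0103 K.
Surface area A = 4πR² = 4π(8.71×10⁷ m)² = 9.53336×10¹⁶ m².
Then P = σAT⁴ = 5.670×10⁻⁸×9.53336×10¹⁶×(85.0103)⁴ = 2.82×10¹⁷ W.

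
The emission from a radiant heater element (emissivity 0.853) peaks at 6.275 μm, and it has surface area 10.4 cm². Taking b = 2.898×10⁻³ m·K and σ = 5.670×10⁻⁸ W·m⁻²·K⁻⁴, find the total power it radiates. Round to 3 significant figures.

P ≈ 2.29 W

Wien's law: T = b/λ_max = 2.898×10⁻³/6.275×10⁻⁶ = 461.833 K.
Area A = 10.4 cm² = 1.04×10⁻³ m².
Then P = εσAT⁴ = 0.853×5.670×10⁻⁸×1.04×10⁻³×(461.833)⁴ = 2.29 W.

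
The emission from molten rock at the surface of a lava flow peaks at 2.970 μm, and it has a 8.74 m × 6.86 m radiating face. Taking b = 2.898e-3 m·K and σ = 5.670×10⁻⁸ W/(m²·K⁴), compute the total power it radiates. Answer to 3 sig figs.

Wien's law: T = b/λ_max = 2.898×10⁻³/2.970×10⁻⁶ = 975.758 K.
Area A = 8.74 × 6.86 = 59.9564 m².
Then P = σAT⁴ = 5.670×10⁻⁸×59.9564×(975.758)⁴ = 3.08×10⁶ W.

P ≈ 3.08×10⁶ W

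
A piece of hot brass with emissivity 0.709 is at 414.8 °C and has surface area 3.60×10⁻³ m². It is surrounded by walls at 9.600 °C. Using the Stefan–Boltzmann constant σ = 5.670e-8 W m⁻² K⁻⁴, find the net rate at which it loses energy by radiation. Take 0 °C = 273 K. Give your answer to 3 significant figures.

T = 414.8 °C + 273 = 687.8 K.
Surroundings: T = 9.600 °C + 273 = 282.600 K.
Area A = 3.60×10⁻³ m².
Net radiated power P_net = εσA(T⁴ − T₀⁴) = 0.709×5.670×10⁻⁸×3.60×10⁻³×(687.8⁴ − 282.600⁴).
T⁴ − T₀⁴ = 2.23794×10¹¹ − 6.37806×10⁹ = 2.17416×10¹¹ K⁴, so P_net = 31.5 W.

Net loss ≈ 31.5 W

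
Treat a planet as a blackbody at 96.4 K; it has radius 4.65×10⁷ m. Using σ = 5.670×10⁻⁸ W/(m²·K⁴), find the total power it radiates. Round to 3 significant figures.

Surface area A = 4πR² = 4π(4.65×10⁷ m)² = 2.71716×10¹⁶ m².
P = σAT⁴ = 5.670×10⁻⁸ × 2.71716×10¹⁶ × (96.4)⁴ = 1.33×10¹⁷ W.

P ≈ 1.33×10¹⁷ W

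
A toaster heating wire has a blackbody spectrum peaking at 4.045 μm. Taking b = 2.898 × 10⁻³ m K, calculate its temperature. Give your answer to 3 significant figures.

Wien's law gives T = b/λ_max = (2.898×10⁻³ m·K)/(4.045×10⁻⁶ m) = 716 K.

T ≈ 716 K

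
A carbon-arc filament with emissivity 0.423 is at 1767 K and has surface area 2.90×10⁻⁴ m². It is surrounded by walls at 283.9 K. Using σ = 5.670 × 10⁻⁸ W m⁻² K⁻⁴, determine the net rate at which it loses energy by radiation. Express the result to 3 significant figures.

Area A = 2.90×10⁻⁴ m².
Net radiated power P_net = εσA(T⁴ − T₀⁴) = 0.423×5.670×10⁻⁸×2.90×10⁻⁴×(1767⁴ − 283.9⁴).
T⁴ − T₀⁴ = 9.74869×10¹² − 6.49623×10⁹ = 9.74219×10¹² K⁴, so P_net = 67.8 W.

Net loss ≈ 67.8 W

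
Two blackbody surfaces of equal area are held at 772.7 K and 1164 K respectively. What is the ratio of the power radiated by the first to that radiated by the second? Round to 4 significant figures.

With equal areas, P₁/P₂ = (T₁/T₂)⁴ = (772.7/1164)⁴ = 0.1942.

P₁/P₂ ≈ 0.1942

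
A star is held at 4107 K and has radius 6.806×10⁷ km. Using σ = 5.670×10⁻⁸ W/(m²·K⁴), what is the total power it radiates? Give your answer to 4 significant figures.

Surface area A = 4πR² = 4π(6.806×10¹⁰ m)² = 5.82095×10²² m².
P = σAT⁴ = 5.670×10⁻⁸ × 5.82095×10²² × (4107)⁴ = 9.390×10²⁹ W.

P ≈ 9.390×10²⁹ W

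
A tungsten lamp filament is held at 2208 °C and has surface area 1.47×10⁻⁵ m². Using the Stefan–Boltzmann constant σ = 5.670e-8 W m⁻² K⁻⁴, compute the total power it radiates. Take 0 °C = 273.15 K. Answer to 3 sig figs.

P ≈ 31.6 W

T = 2208 °C + 273.15 = 2481.15 K.
Area A = 1.47×10⁻⁵ m².
P = σAT⁴ = 5.670×10⁻⁸ × 1.47×10⁻⁵ × (2481.15)⁴ = 31.6 W.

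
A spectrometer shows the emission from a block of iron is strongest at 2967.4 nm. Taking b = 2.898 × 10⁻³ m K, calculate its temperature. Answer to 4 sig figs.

Wien's law gives T = b/λ_max = (2.898×10⁻³ m·K)/(2.9674×10⁻⁶ m) = 976.6 K.

T ≈ 976.6 K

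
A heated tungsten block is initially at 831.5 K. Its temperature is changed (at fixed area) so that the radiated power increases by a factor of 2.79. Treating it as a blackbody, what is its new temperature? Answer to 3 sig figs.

P ∝ T⁴, so T₂/T₁ = (P₂/P₁)^(1/4) = (2.79)^(1/4) = 1.29241.
T₂ = 831.5 × 1.29241 = 1.07×10³ K.

T₂ ≈ 1.07×10³ K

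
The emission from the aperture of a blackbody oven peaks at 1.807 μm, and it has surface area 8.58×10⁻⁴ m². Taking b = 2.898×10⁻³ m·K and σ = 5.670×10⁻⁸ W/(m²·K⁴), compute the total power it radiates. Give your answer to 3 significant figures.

P ≈ 322 W

Wien's law: T = b/λ_max = 2.898×10⁻³/1.807×10⁻⁶ = 1603.76 K.
Area A = 8.58×10⁻⁴ m².
Then P = σAT⁴ = 5.670×10⁻⁸×8.58×10⁻⁴×(1603.76)⁴ = 322 W.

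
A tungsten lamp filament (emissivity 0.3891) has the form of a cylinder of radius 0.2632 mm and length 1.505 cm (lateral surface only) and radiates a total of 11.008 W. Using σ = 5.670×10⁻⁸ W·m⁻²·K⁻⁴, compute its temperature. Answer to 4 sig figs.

T ≈ 2116 K

Lateral area A = 2πrL = 2π×2.632×10⁻⁴×0.01505 = 2.48887×10⁻⁵ m².
P = εσAT⁴ ⇒ T = (P/(εσA))^(1/4) = (11.008/(0.3891×5.670×10⁻⁸×2.48887×10⁻⁵))^(1/4) = 2116 K.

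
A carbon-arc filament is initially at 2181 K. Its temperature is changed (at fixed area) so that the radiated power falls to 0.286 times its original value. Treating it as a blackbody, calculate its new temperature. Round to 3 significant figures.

P ∝ T⁴, so T₂/T₁ = (P₂/P₁)^(1/4) = (0.286)^(1/4) = 0.731293.
T₂ = 2181 × 0.731293 = 1.59×10³ K.

T₂ ≈ 1.59×10³ K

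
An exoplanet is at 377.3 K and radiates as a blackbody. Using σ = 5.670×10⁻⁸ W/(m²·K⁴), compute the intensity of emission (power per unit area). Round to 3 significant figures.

Stefan–Boltzmann: I = σT⁴ = 5.670×10⁻⁸ × (377.3)⁴ = 1.15×10³ W/m².

I ≈ 1.15×10³ W/m²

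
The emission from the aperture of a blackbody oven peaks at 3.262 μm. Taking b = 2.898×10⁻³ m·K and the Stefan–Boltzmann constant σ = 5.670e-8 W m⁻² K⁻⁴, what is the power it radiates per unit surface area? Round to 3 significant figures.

I ≈ 3.53×10⁴ W/m²

Wien's law: T = b/λ_max = 2.898×10⁻³/3.262×10⁻⁶ = 888.412 K.
Then I = σT⁴ = 5.670×10⁻⁸×(888.412)⁴ = 3.53×10⁴ W/m².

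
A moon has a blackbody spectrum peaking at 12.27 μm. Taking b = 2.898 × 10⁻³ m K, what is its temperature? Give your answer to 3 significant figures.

Wien's law gives T = b/λ_max = (2.898×10⁻³ m·K)/(1.227×10⁻⁵ m) = 236 K.

T ≈ 236 K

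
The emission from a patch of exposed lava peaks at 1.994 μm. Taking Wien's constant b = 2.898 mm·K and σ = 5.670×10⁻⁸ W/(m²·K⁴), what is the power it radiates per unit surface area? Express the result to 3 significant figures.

Wien's law: T = b/λ_max = 2.898×10⁻³/1.994×10⁻⁶ = 1453.36 K.
Then I = σT⁴ = 5.670×10⁻⁸×(1453.36)⁴ = 2.53×10⁵ W/m².

I ≈ 2.53×10⁵ W/m²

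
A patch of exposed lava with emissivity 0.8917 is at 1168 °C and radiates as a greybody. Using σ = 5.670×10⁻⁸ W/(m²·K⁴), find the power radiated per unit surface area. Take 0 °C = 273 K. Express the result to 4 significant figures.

T = 1168 °C + 273 = 1441 K.
Stefan–Boltzmann: I = εσT⁴ = 0.8917 × 5.670×10⁻⁸ × (1441)⁴ = 2.180×10⁵ W/m².

I ≈ 2.180×10⁵ W/m²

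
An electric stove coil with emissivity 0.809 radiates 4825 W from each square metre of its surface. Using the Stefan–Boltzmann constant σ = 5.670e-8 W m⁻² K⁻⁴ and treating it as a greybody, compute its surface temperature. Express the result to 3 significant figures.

T ≈ 569 K

I = εσT⁴, so T = (I/εσ)^(1/4) = (4825/(0.809×5.670×10⁻⁸))^(1/4) = 569 K.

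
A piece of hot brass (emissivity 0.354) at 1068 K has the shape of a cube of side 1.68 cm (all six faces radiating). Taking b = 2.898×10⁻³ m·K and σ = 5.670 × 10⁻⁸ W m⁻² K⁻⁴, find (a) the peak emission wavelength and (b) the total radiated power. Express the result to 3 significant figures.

λ_max ≈ 2.71 μm; P ≈ 44.2 W

(a) λ_max = b/T = 2.898×10⁻³/1068 = 2.713×10⁻⁶ m = 2.71 μm.
Area A = 6s² = 6×(0.0168 m)² = 1.69344×10⁻³ m².
(b) P = εσAT⁴ = 0.354×5.670×10⁻⁸×1.69344×10⁻³×(1068)⁴ = 44.2 W.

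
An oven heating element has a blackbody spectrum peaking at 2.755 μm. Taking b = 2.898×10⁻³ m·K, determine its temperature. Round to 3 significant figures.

Wien's law gives T = b/λ_max = (2.898×10⁻³ m·K)/(2.755×10⁻⁶ m) = 1.05×10³ K.

T ≈ 1.05×10³ K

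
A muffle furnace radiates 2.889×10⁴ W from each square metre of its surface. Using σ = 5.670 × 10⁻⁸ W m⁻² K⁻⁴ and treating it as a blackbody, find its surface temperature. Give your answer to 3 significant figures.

T ≈ 845 K

I = σT⁴, so T = (I/σ)^(1/4) = (2.889×10⁴/(5.670×10⁻⁸))^(1/4) = 845 K.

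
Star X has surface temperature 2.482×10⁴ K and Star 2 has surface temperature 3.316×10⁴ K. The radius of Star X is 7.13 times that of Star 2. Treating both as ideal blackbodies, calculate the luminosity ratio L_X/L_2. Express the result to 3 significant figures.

L ∝ R²T⁴, so L_X/L_2 = (R_X/R_2)²(T_X/T_2)⁴ = (7.13)² × (2.482×10⁴/3.316×10⁴)⁴ = 50.8369 × 0.313869 = 16.0.

L_X/L_2 ≈ 16.0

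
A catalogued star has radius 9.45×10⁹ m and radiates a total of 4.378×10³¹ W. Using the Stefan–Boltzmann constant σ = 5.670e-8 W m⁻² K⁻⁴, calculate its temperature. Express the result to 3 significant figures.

T ≈ 2.88×10⁴ K

Surface area A = 4πR² = 4π(9.45×10⁹ m)² = 1.12221×10²¹ m².
P = σAT⁴ ⇒ T = (P/(σA))^(1/4) = (4.378×10³¹/(5.670×10⁻⁸×1.12221×10²¹))^(1/4) = 2.88×10⁴ K.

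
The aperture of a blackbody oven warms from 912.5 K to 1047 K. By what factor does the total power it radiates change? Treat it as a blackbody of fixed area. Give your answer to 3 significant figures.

P₂/P₁ ≈ 1.73

P ∝ T⁴, so P₂/P₁ = (T₂/T₁)⁴ = (1047/912.5)⁴ = (1.14740)⁴ = 1.73.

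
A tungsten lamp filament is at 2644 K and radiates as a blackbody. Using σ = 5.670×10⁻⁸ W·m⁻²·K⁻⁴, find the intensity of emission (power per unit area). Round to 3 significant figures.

Stefan–Boltzmann: I = σT⁴ = 5.670×10⁻⁸ × (2644)⁴ = 2.77×10⁶ W/m².

I ≈ 2.77×10⁶ W/m²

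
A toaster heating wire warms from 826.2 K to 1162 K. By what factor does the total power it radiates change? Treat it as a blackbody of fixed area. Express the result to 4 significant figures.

P ∝ T⁴, so P₂/P₁ = (T₂/T₁)⁴ = (1162/826.2)⁴ = (1.40644)⁴ = 3.913.

P₂/P₁ ≈ 3.913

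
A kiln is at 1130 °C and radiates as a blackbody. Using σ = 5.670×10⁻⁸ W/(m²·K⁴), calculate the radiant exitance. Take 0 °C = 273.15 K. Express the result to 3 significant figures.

T = 1130 °C + 273.15 = 1403.15 K.
Stefan–Boltzmann: I = σT⁴ = 5.670×10⁻⁸ × (1403.15)⁴ = 2.20×10⁵ W/m².

I ≈ 2.20×10⁵ W/m²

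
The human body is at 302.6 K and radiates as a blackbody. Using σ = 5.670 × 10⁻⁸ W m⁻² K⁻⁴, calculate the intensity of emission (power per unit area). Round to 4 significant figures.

I ≈ 475.4 W/m²

Stefan–Boltzmann: I = σT⁴ = 5.670×10⁻⁸ × (302.6)⁴ = 475.4 W/m².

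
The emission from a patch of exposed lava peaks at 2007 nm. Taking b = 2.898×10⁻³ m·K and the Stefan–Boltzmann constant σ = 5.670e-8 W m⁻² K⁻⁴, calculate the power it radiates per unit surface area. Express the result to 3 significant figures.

I ≈ 2.46×10⁵ W/m²

Wien's law: T = b/λ_max = 2.898×10⁻³/2.007×10⁻⁶ = 1443.95 K.
Then I = σT⁴ = 5.670×10⁻⁸×(1443.95)⁴ = 2.46×10⁵ W/m².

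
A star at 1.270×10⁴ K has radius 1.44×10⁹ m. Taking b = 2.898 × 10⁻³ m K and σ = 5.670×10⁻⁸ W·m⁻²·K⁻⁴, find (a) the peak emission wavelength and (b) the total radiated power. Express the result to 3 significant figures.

(a) λ_max = b/T = 2.898×10⁻³/1.270×10⁴ = 2.282×10⁻⁷ m = 228 nm.
Surface area A = 4πR² = 4π(1.44×10⁹ m)² = 2.60576×10¹⁹ m².
(b) P = σAT⁴ = 5.670×10⁻⁸×2.60576×10¹⁹×(1.270×10⁴)⁴ = 3.84×10²⁸ W.

λ_max ≈ 228 nm; P ≈ 3.84×10²⁸ W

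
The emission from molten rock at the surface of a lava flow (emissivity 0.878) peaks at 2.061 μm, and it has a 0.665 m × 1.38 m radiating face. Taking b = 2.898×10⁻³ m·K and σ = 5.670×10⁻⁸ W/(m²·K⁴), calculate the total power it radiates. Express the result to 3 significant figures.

P ≈ 1.79×10⁵ W

Wien's law: T = b/λ_max = 2.898×10⁻³/2.061×10⁻⁶ = 1406.11 K.
Area A = 0.665 × 1.38 = 0.9177 m².
Then P = εσAT⁴ = 0.878×5.670×10⁻⁸×0.9177×(1406.11)⁴ = 1.79×10⁵ W.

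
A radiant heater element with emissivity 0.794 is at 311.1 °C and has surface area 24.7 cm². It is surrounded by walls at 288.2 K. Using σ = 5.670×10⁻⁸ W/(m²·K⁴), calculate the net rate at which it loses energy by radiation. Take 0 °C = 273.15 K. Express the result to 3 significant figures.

Net loss ≈ 12.2 W

T = 311.1 °C + 273.15 = 584.25 K.
Area A = 24.7 cm² = 2.47×10⁻³ m².
Net radiated power P_net = εσA(T⁴ − T₀⁴) = 0.794×5.670×10⁻⁸×2.47×10⁻³×(584.25⁴ − 288.2⁴).
T⁴ − T₀⁴ = 1.16518×10¹¹ − 6.89884×10⁹ = 1.09619×10¹¹ K⁴, so P_net = 12.2 W.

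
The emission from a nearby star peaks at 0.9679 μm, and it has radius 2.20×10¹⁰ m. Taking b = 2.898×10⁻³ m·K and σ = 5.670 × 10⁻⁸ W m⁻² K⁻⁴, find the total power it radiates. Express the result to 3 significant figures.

P ≈ 2.77×10²⁸ W

Wien's law: T = b/λ_max = 2.898×10⁻³/9.679×10⁻⁷ = 2994.11 K.
Surface area A = 4πR² = 4π(2.20×10¹⁰ m)² = 6.08212×10²¹ m².
Then P = σAT⁴ = 5.670×10⁻⁸×6.08212×10²¹×(2994.11)⁴ = 2.77×10²⁸ W.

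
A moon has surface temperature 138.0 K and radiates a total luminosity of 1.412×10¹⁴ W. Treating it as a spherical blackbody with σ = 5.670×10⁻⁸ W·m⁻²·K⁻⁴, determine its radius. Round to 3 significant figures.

R ≈ 7.39×10⁵ m

L = 4πR²σT⁴ ⇒ R = √(L/(4πσT⁴)).
σT⁴ = 20.5636 W/m², so R = √(1.412×10¹⁴/(4π×20.5636)) = 7.39×10⁵ m.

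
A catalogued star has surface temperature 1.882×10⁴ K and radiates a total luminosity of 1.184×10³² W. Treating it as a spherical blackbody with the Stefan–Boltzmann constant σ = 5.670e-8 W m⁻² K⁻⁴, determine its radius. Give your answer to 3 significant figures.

R ≈ 3.64×10¹⁰ m

L = 4πR²σT⁴ ⇒ R = √(L/(4πσT⁴)).
σT⁴ = 7.11314×10⁹ W/m², so R = √(1.184×10³²/(4π×7.11314×10⁹)) = 3.64×10¹⁰ m.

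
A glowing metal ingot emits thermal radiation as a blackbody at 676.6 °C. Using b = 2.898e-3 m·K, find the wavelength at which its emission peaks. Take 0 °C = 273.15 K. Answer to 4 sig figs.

T = 676.6 °C + 273.15 = 949.75 K.
Wien's displacement law: λ_max = b/T = (2.898×10⁻³ m·K)/(949.75 K) = 3.0513×10⁻⁶ m.
That is 3.051 μm, in the infrared range.

λ_max ≈ 3.051 μm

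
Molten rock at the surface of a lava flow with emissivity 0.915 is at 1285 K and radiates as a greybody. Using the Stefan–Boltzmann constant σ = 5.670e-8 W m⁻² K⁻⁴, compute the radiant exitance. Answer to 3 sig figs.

I ≈ 1.41×10⁵ W/m²

Stefan–Boltzmann: I = εσT⁴ = 0.915 × 5.670×10⁻⁸ × (1285)⁴ = 1.41×10⁵ W/m².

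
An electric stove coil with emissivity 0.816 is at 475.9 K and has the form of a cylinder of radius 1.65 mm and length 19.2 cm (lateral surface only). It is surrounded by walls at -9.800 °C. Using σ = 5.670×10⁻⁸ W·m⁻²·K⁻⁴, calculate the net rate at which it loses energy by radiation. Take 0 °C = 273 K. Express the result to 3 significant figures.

Net loss ≈ 4.28 W

Surroundings: T = -9.800 °C + 273 = 263.200 K.
Lateral area A = 2πrL = 2π×1.65×10⁻³×0.192 = 1.99051×10⁻³ m².
Net radiated power P_net = εσA(T⁴ − T₀⁴) = 0.816×5.670×10⁻⁸×1.99051×10⁻³×(475.9⁴ − 263.200⁴).
T⁴ − T₀⁴ = 5.12936×10¹⁰ − 4.79892×10⁹ = 4.64947×10¹⁰ K⁴, so P_net = 4.28 W.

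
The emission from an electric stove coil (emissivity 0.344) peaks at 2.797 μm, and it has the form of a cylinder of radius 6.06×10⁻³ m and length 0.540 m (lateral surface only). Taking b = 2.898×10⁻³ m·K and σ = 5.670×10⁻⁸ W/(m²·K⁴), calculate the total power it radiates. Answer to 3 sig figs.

Wien's law: T = b/λ_max = 2.898×10⁻³/2.797×10⁻⁶ = 1036.11 K.
Lateral area A = 2πrL = 2π×6.06×10⁻³×0.540 = 0.0205611 m².
Then P = εσAT⁴ = 0.344×5.670×10⁻⁸×0.0205611×(1036.11)⁴ = 462 W.

P ≈ 462 W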